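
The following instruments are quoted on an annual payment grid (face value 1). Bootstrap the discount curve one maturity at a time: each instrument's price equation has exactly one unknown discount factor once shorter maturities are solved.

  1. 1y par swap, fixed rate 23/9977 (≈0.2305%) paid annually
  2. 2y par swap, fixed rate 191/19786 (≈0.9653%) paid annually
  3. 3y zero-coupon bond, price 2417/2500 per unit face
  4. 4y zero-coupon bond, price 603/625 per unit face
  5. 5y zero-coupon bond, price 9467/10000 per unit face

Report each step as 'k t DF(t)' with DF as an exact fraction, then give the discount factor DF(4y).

step 1 [1y] swap r/1=23/9977: DF=(1 − 23/9977·(0))/(1+23/9977) = 9977/10000 ≈ 0.997700
step 2 [2y] swap r/1=191/19786: DF=(1 − 191/19786·(0.997700))/(1+191/19786) = 9809/10000 ≈ 0.980900
step 3 [3y] zero: DF = P = 2417/2500 ≈ 0.966800
step 4 [4y] zero: DF = P = 603/625 ≈ 0.964800
step 5 [5y] zero: DF = P = 9467/10000 ≈ 0.946700

1 1 9977/10000
2 2 9809/10000
3 3 2417/2500
4 4 603/625
5 5 9467/10000
DF(4y) = 603/625 ≈ 0.964800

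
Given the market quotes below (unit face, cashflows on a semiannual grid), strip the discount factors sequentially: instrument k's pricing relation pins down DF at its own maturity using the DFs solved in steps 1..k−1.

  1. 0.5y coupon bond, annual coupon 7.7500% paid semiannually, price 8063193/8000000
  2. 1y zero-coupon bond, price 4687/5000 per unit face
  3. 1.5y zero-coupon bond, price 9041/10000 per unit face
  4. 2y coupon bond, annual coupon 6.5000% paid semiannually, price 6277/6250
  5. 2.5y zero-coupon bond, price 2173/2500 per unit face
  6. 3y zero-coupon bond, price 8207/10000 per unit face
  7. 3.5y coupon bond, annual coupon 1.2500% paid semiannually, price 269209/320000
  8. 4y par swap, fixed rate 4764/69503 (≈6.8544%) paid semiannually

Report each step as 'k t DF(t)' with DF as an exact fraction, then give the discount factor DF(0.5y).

1 1/2 9703/10000
2 1 4687/5000
3 3/2 9041/10000
4 2 4421/5000
5 5/2 2173/2500
6 3 8207/10000
7 7/2 4013/5000
8 4 3809/5000
DF(0.5y) = 9703/10000 ≈ 0.970300

step 1 [0.5y] bond c/2=31/800: DF=(8063193/8000000 − 31/800·(0))/(1+31/800) = 9703/10000 ≈ 0.970300
step 2 [1y] zero: DF = P = 4687/5000 ≈ 0.937400
step 3 [1.5y] zero: DF = P = 9041/10000 ≈ 0.904100
step 4 [2y] bond c/2=13/400: DF=(6277/6250 − 13/400·(0.970300+0.937400+0.904100))/(1+13/400) = 4421/5000 ≈ 0.884200
step 5 [2.5y] zero: DF = P = 2173/2500 ≈ 0.869200
step 6 [3y] zero: DF = P = 8207/10000 ≈ 0.820700
step 7 [3.5y] bond c/2=1/160: DF=(269209/320000 − 1/160·(0.970300+0.937400+0.904100+0.884200+0.869200+0.820700))/(1+1/160) = 4013/5000 ≈ 0.802600
step 8 [4y] swap r/2=2382/69503: DF=(1 − 2382/69503·(0.970300+0.937400+0.904100+0.884200+0.869200+0.820700+0.802600))/(1+2382/69503) = 3809/5000 ≈ 0.761800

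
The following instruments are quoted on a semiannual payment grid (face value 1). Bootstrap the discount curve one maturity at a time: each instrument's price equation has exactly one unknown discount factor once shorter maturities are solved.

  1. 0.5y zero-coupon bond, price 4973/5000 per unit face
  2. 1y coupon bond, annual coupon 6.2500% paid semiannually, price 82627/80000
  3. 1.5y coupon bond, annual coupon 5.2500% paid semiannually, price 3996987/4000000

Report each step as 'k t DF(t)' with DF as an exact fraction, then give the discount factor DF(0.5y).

step 1 [0.5y] zero: DF = P = 4973/5000 ≈ 0.994600
step 2 [1y] bond c/2=1/32: DF=(82627/80000 − 1/32·(0.994600))/(1+1/32) = 4857/5000 ≈ 0.971400
step 3 [1.5y] bond c/2=21/800: DF=(3996987/4000000 − 21/800·(0.994600+0.971400))/(1+21/800) = 4617/5000 ≈ 0.923400

1 1/2 4973/5000
2 1 4857/5000
3 3/2 4617/5000
DF(0.5y) = 4973/5000 ≈ 0.994600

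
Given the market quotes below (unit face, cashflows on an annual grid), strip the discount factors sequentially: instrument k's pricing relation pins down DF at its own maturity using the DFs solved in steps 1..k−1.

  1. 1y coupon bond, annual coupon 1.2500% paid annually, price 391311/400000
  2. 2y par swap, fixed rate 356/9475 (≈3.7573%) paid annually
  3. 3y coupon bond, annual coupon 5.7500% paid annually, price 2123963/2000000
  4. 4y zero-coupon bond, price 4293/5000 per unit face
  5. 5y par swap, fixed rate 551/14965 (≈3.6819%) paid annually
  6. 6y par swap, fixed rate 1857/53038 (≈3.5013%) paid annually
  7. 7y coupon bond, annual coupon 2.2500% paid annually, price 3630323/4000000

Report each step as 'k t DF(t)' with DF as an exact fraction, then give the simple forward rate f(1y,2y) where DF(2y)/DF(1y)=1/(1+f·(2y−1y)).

step 1 [1y] bond c/1=1/80: DF=(391311/400000 − 1/80·(0))/(1+1/80) = 4831/5000 ≈ 0.966200
step 2 [2y] swap r/1=356/9475: DF=(1 − 356/9475·(0.966200))/(1+356/9475) = 1161/1250 ≈ 0.928800
step 3 [3y] bond c/1=23/400: DF=(2123963/2000000 − 23/400·(0.966200+0.928800))/(1+23/400) = 2253/2500 ≈ 0.901200
step 4 [4y] zero: DF = P = 4293/5000 ≈ 0.858600
step 5 [5y] swap r/1=551/14965: DF=(1 − 551/14965·(0.966200+0.928800+0.901200+0.858600))/(1+551/14965) = 8347/10000 ≈ 0.834700
step 6 [6y] swap r/1=1857/53038: DF=(1 − 1857/53038·(0.966200+0.928800+0.901200+0.858600+0.834700))/(1+1857/53038) = 8143/10000 ≈ 0.814300
step 7 [7y] bond c/1=9/400: DF=(3630323/4000000 − 9/400·(0.966200+0.928800+0.901200+0.858600+0.834700+0.814300))/(1+9/400) = 7709/10000 ≈ 0.770900

1 1 4831/5000
2 2 1161/1250
3 3 2253/2500
4 4 4293/5000
5 5 8347/10000
6 6 8143/10000
7 7 7709/10000
f(1y,2y) = ((4831/5000)/(1161/1250) − 1)/(1) = 187/4644 ≈ 4.0267%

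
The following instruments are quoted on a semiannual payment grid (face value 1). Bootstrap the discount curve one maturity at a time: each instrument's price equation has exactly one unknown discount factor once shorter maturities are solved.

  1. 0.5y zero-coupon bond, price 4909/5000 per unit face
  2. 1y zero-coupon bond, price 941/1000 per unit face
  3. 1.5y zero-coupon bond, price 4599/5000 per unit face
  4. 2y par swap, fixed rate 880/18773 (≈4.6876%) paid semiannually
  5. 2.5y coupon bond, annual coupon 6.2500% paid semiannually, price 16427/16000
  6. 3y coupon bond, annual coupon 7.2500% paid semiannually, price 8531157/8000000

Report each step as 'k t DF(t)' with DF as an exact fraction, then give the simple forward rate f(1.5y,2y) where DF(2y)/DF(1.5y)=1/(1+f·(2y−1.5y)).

step 1 [0.5y] zero: DF = P = 4909/5000 ≈ 0.981800
step 2 [1y] zero: DF = P = 941/1000 ≈ 0.941000
step 3 [1.5y] zero: DF = P = 4599/5000 ≈ 0.919800
step 4 [2y] swap r/2=440/18773: DF=(1 − 440/18773·(0.981800+0.941000+0.919800))/(1+440/18773) = 114/125 ≈ 0.912000
step 5 [2.5y] bond c/2=1/32: DF=(16427/16000 − 1/32·(0.981800+0.941000+0.919800+0.912000))/(1+1/32) = 4409/5000 ≈ 0.881800
step 6 [3y] bond c/2=29/800: DF=(8531157/8000000 − 29/800·(0.981800+0.941000+0.919800+0.912000+0.881800))/(1+29/800) = 8669/10000 ≈ 0.866900

1 1/2 4909/5000
2 1 941/1000
3 3/2 4599/5000
4 2 114/125
5 5/2 4409/5000
6 3 8669/10000
f(1.5y,2y) = ((4599/5000)/(114/125) − 1)/(1/2) = 13/760 ≈ 1.7105%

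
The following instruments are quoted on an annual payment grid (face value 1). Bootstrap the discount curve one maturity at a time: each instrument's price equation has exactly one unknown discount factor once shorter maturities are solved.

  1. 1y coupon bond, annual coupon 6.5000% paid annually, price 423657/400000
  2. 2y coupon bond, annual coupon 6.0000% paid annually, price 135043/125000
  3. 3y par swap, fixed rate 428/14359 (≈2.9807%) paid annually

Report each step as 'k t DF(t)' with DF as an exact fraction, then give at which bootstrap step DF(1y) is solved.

1 1 1989/2000
2 2 9629/10000
3 3 1143/1250
DF(1y) is solved at step 1

step 1 [1y] bond c/1=13/200: DF=(423657/400000 − 13/200·(0))/(1+13/200) = 1989/2000 ≈ 0.994500
step 2 [2y] bond c/1=3/50: DF=(135043/125000 − 3/50·(0.994500))/(1+3/50) = 9629/10000 ≈ 0.962900
step 3 [3y] swap r/1=428/14359: DF=(1 − 428/14359·(0.994500+0.962900))/(1+428/14359) = 1143/1250 ≈ 0.914400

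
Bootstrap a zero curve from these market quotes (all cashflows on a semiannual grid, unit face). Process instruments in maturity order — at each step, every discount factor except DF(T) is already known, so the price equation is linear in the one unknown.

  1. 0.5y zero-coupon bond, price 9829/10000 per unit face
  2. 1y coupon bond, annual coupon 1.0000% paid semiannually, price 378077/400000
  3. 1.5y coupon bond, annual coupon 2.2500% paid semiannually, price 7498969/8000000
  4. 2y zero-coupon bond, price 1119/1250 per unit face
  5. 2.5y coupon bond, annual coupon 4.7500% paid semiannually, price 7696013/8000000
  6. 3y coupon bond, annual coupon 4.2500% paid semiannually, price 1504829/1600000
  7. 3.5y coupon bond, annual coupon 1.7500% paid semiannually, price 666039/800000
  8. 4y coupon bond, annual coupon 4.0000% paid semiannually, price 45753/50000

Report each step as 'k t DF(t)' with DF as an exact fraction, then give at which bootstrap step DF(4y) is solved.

1 1/2 9829/10000
2 1 2339/2500
3 3/2 566/625
4 2 1119/1250
5 5/2 4267/5000
6 3 4129/5000
7 7/2 1557/2000
8 4 97/125
DF(4y) is solved at step 8

step 1 [0.5y] zero: DF = P = 9829/10000 ≈ 0.982900
step 2 [1y] bond c/2=1/200: DF=(378077/400000 − 1/200·(0.982900))/(1+1/200) = 2339/2500 ≈ 0.935600
step 3 [1.5y] bond c/2=9/800: DF=(7498969/8000000 − 9/800·(0.982900+0.935600))/(1+9/800) = 566/625 ≈ 0.905600
step 4 [2y] zero: DF = P = 1119/1250 ≈ 0.895200
step 5 [2.5y] bond c/2=19/800: DF=(7696013/8000000 − 19/800·(0.982900+0.935600+0.905600+0.895200))/(1+19/800) = 4267/5000 ≈ 0.853400
step 6 [3y] bond c/2=17/800: DF=(1504829/1600000 − 17/800·(0.982900+0.935600+0.905600+0.895200+0.853400))/(1+17/800) = 4129/5000 ≈ 0.825800
step 7 [3.5y] bond c/2=7/800: DF=(666039/800000 − 7/800·(0.982900+0.935600+0.905600+0.895200+0.853400+0.825800))/(1+7/800) = 1557/2000 ≈ 0.778500
step 8 [4y] bond c/2=1/50: DF=(45753/50000 − 1/50·(0.982900+0.935600+0.905600+0.895200+0.853400+0.825800+0.778500))/(1+1/50) = 97/125 ≈ 0.776000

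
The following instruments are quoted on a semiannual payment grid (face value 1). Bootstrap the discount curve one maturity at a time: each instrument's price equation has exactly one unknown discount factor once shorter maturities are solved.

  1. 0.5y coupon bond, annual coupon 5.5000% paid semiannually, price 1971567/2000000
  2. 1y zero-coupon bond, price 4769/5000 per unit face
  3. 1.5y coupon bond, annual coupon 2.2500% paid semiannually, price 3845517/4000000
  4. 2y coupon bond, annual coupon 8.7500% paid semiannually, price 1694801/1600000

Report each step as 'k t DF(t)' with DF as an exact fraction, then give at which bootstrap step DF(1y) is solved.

step 1 [0.5y] bond c/2=11/400: DF=(1971567/2000000 − 11/400·(0))/(1+11/400) = 4797/5000 ≈ 0.959400
step 2 [1y] zero: DF = P = 4769/5000 ≈ 0.953800
step 3 [1.5y] bond c/2=9/800: DF=(3845517/4000000 − 9/800·(0.959400+0.953800))/(1+9/800) = 4647/5000 ≈ 0.929400
step 4 [2y] bond c/2=7/160: DF=(1694801/1600000 − 7/160·(0.959400+0.953800+0.929400))/(1+7/160) = 8957/10000 ≈ 0.895700

1 1/2 4797/5000
2 1 4769/5000
3 3/2 4647/5000
4 2 8957/10000
DF(1y) is solved at step 2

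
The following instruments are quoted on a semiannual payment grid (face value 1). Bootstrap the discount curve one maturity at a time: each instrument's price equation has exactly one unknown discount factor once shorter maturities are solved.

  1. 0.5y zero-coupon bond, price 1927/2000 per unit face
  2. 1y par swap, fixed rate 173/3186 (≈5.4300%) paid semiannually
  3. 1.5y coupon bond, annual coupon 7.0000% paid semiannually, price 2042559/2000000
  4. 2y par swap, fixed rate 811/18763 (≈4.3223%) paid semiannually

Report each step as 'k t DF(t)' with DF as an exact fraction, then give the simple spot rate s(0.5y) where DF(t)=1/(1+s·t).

1 1/2 1927/2000
2 1 9481/10000
3 3/2 9221/10000
4 2 9189/10000
s(0.5y) = (1/(1927/2000) − 1)/(1/2) = 146/1927 ≈ 7.5765%

step 1 [0.5y] zero: DF = P = 1927/2000 ≈ 0.963500
step 2 [1y] swap r/2=173/6372: DF=(1 − 173/6372·(0.963500))/(1+173/6372) = 9481/10000 ≈ 0.948100
step 3 [1.5y] bond c/2=7/200: DF=(2042559/2000000 − 7/200·(0.963500+0.948100))/(1+7/200) = 9221/10000 ≈ 0.922100
step 4 [2y] swap r/2=811/37526: DF=(1 − 811/37526·(0.963500+0.948100+0.922100))/(1+811/37526) = 9189/10000 ≈ 0.918900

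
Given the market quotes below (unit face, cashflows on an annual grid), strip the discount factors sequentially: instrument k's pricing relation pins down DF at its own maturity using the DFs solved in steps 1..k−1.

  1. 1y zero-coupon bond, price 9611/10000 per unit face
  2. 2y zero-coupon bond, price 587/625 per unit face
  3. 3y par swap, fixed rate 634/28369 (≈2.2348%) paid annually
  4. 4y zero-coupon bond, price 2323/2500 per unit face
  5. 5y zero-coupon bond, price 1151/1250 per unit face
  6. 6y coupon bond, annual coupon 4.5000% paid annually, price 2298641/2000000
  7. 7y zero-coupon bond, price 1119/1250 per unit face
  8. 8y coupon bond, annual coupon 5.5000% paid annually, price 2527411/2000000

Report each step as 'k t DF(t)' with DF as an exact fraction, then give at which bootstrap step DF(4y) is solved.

1 1 9611/10000
2 2 587/625
3 3 4683/5000
4 4 2323/2500
5 5 1151/1250
6 6 449/500
7 7 1119/1250
8 8 43/50
DF(4y) is solved at step 4

step 1 [1y] zero: DF = P = 9611/10000 ≈ 0.961100
step 2 [2y] zero: DF = P = 587/625 ≈ 0.939200
step 3 [3y] swap r/1=634/28369: DF=(1 − 634/28369·(0.961100+0.939200))/(1+634/28369) = 4683/5000 ≈ 0.936600
step 4 [4y] zero: DF = P = 2323/2500 ≈ 0.929200
step 5 [5y] zero: DF = P = 1151/1250 ≈ 0.920800
step 6 [6y] bond c/1=9/200: DF=(2298641/2000000 − 9/200·(0.961100+0.939200+0.936600+0.929200+0.920800))/(1+9/200) = 449/500 ≈ 0.898000
step 7 [7y] zero: DF = P = 1119/1250 ≈ 0.895200
step 8 [8y] bond c/1=11/200: DF=(2527411/2000000 − 11/200·(0.961100+0.939200+0.936600+0.929200+0.920800+0.898000+0.895200))/(1+11/200) = 43/50 ≈ 0.860000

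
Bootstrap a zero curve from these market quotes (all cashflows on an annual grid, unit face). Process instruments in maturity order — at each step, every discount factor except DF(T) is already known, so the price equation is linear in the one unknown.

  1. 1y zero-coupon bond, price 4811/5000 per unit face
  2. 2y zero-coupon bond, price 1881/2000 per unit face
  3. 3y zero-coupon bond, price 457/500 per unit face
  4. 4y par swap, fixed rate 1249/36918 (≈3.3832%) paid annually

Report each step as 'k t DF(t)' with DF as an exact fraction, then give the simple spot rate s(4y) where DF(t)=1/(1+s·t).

1 1 4811/5000
2 2 1881/2000
3 3 457/500
4 4 8751/10000
s(4y) = (1/(8751/10000) − 1)/(4) = 1249/35004 ≈ 3.5682%

step 1 [1y] zero: DF = P = 4811/5000 ≈ 0.962200
step 2 [2y] zero: DF = P = 1881/2000 ≈ 0.940500
step 3 [3y] zero: DF = P = 457/500 ≈ 0.914000
step 4 [4y] swap r/1=1249/36918: DF=(1 − 1249/36918·(0.962200+0.940500+0.914000))/(1+1249/36918) = 8751/10000 ≈ 0.875100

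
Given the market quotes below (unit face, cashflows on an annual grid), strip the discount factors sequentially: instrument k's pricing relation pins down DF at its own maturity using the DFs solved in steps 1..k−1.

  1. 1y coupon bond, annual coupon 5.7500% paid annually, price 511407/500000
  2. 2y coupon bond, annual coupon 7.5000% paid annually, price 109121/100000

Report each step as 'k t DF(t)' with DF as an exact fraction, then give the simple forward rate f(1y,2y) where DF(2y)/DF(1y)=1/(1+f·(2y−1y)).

step 1 [1y] bond c/1=23/400: DF=(511407/500000 − 23/400·(0))/(1+23/400) = 1209/1250 ≈ 0.967200
step 2 [2y] bond c/1=3/40: DF=(109121/100000 − 3/40·(0.967200))/(1+3/40) = 2369/2500 ≈ 0.947600

1 1 1209/1250
2 2 2369/2500
f(1y,2y) = ((1209/1250)/(2369/2500) − 1)/(1) = 49/2369 ≈ 2.0684%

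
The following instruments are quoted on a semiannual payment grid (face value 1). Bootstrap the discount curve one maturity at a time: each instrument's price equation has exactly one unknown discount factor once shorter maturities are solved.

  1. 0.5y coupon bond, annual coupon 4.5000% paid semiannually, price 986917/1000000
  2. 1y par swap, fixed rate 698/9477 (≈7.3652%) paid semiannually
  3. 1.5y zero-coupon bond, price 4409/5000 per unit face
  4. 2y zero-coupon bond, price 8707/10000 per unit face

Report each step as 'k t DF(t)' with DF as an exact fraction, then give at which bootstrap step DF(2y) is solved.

step 1 [0.5y] bond c/2=9/400: DF=(986917/1000000 − 9/400·(0))/(1+9/400) = 2413/2500 ≈ 0.965200
step 2 [1y] swap r/2=349/9477: DF=(1 − 349/9477·(0.965200))/(1+349/9477) = 4651/5000 ≈ 0.930200
step 3 [1.5y] zero: DF = P = 4409/5000 ≈ 0.881800
step 4 [2y] zero: DF = P = 8707/10000 ≈ 0.870700

1 1/2 2413/2500
2 1 4651/5000
3 3/2 4409/5000
4 2 8707/10000
DF(2y) is solved at step 4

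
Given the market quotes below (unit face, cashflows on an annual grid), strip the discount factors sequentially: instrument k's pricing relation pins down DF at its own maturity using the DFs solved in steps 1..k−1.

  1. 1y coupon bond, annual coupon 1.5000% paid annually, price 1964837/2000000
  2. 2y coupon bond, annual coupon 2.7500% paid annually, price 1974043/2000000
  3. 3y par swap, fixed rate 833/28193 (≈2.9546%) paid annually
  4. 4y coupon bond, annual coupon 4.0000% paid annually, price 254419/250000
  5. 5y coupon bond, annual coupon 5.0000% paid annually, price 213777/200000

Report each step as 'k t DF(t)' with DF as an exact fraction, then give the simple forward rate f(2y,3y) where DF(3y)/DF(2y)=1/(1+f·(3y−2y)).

step 1 [1y] bond c/1=3/200: DF=(1964837/2000000 − 3/200·(0))/(1+3/200) = 9679/10000 ≈ 0.967900
step 2 [2y] bond c/1=11/400: DF=(1974043/2000000 − 11/400·(0.967900))/(1+11/400) = 9347/10000 ≈ 0.934700
step 3 [3y] swap r/1=833/28193: DF=(1 − 833/28193·(0.967900+0.934700))/(1+833/28193) = 9167/10000 ≈ 0.916700
step 4 [4y] bond c/1=1/25: DF=(254419/250000 − 1/25·(0.967900+0.934700+0.916700))/(1+1/25) = 8701/10000 ≈ 0.870100
step 5 [5y] bond c/1=1/20: DF=(213777/200000 − 1/20·(0.967900+0.934700+0.916700+0.870100))/(1+1/20) = 8423/10000 ≈ 0.842300

1 1 9679/10000
2 2 9347/10000
3 3 9167/10000
4 4 8701/10000
5 5 8423/10000
f(2y,3y) = ((9347/10000)/(9167/10000) − 1)/(1) = 180/9167 ≈ 1.9636%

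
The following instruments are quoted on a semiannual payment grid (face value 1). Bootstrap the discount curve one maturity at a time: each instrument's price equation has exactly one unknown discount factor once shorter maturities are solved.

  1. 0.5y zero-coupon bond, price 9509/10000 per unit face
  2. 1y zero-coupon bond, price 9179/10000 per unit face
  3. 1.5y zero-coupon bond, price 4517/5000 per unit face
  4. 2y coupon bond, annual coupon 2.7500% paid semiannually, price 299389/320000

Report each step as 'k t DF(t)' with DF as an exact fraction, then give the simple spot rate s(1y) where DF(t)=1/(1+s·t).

1 1/2 9509/10000
2 1 9179/10000
3 3/2 4517/5000
4 2 8853/10000
s(1y) = (1/(9179/10000) − 1)/(1) = 821/9179 ≈ 8.9443%

step 1 [0.5y] zero: DF = P = 9509/10000 ≈ 0.950900
step 2 [1y] zero: DF = P = 9179/10000 ≈ 0.917900
step 3 [1.5y] zero: DF = P = 4517/5000 ≈ 0.903400
step 4 [2y] bond c/2=11/800: DF=(299389/320000 − 11/800·(0.950900+0.917900+0.903400))/(1+11/800) = 8853/10000 ≈ 0.885300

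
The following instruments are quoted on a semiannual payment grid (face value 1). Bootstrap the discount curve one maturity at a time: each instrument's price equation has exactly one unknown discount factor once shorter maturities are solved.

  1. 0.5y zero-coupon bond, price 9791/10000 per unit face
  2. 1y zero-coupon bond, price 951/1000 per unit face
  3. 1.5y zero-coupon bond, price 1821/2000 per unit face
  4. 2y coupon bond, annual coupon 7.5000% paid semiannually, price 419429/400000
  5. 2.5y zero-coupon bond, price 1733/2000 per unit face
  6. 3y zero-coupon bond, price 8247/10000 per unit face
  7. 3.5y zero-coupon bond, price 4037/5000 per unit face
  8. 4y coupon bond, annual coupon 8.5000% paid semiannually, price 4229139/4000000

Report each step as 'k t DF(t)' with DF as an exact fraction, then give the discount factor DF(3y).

1 1/2 9791/10000
2 1 951/1000
3 3/2 1821/2000
4 2 227/250
5 5/2 1733/2000
6 3 8247/10000
7 7/2 4037/5000
8 4 1519/2000
DF(3y) = 8247/10000 ≈ 0.824700

step 1 [0.5y] zero: DF = P = 9791/10000 ≈ 0.979100
step 2 [1y] zero: DF = P = 951/1000 ≈ 0.951000
step 3 [1.5y] zero: DF = P = 1821/2000 ≈ 0.910500
step 4 [2y] bond c/2=3/80: DF=(419429/400000 − 3/80·(0.979100+0.951000+0.910500))/(1+3/80) = 227/250 ≈ 0.908000
step 5 [2.5y] zero: DF = P = 1733/2000 ≈ 0.866500
step 6 [3y] zero: DF = P = 8247/10000 ≈ 0.824700
step 7 [3.5y] zero: DF = P = 4037/5000 ≈ 0.807400
step 8 [4y] bond c/2=17/400: DF=(4229139/4000000 − 17/400·(0.979100+0.951000+0.910500+0.908000+0.866500+0.824700+0.807400))/(1+17/400) = 1519/2000 ≈ 0.759500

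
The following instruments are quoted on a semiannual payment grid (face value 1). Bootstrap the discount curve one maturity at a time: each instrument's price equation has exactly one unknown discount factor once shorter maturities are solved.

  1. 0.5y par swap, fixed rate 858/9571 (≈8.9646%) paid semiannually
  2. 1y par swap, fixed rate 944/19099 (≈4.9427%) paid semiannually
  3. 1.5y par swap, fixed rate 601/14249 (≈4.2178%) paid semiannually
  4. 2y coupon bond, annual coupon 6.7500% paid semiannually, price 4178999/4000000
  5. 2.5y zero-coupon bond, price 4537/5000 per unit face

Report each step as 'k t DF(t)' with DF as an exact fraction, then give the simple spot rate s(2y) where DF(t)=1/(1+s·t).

step 1 [0.5y] swap r/2=429/9571: DF=(1 − 429/9571·(0))/(1+429/9571) = 9571/10000 ≈ 0.957100
step 2 [1y] swap r/2=472/19099: DF=(1 − 472/19099·(0.957100))/(1+472/19099) = 1191/1250 ≈ 0.952800
step 3 [1.5y] swap r/2=601/28498: DF=(1 − 601/28498·(0.957100+0.952800))/(1+601/28498) = 9399/10000 ≈ 0.939900
step 4 [2y] bond c/2=27/800: DF=(4178999/4000000 − 27/800·(0.957100+0.952800+0.939900))/(1+27/800) = 1147/1250 ≈ 0.917600
step 5 [2.5y] zero: DF = P = 4537/5000 ≈ 0.907400

1 1/2 9571/10000
2 1 1191/1250
3 3/2 9399/10000
4 2 1147/1250
5 5/2 4537/5000
s(2y) = (1/(1147/1250) − 1)/(2) = 103/2294 ≈ 4.4900%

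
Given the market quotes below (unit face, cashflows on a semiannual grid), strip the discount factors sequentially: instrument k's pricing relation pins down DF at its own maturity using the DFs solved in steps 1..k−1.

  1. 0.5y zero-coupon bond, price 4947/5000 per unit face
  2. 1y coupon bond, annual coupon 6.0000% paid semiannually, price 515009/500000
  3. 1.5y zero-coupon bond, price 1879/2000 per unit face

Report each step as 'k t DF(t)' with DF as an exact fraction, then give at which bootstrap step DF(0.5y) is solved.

step 1 [0.5y] zero: DF = P = 4947/5000 ≈ 0.989400
step 2 [1y] bond c/2=3/100: DF=(515009/500000 − 3/100·(0.989400))/(1+3/100) = 607/625 ≈ 0.971200
step 3 [1.5y] zero: DF = P = 1879/2000 ≈ 0.939500

1 1/2 4947/5000
2 1 607/625
3 3/2 1879/2000
DF(0.5y) is solved at step 1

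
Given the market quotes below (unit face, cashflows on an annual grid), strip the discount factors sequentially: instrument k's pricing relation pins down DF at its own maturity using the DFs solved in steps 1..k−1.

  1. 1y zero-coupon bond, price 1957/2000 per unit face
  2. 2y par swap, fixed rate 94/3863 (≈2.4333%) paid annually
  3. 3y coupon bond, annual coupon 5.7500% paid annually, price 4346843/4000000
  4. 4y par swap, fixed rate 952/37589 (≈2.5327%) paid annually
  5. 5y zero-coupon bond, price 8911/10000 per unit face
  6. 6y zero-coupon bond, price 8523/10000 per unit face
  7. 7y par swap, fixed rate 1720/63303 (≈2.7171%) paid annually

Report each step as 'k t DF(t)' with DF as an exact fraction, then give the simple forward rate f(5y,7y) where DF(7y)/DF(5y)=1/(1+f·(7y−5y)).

step 1 [1y] zero: DF = P = 1957/2000 ≈ 0.978500
step 2 [2y] swap r/1=94/3863: DF=(1 − 94/3863·(0.978500))/(1+94/3863) = 953/1000 ≈ 0.953000
step 3 [3y] bond c/1=23/400: DF=(4346843/4000000 − 23/400·(0.978500+0.953000))/(1+23/400) = 4613/5000 ≈ 0.922600
step 4 [4y] swap r/1=952/37589: DF=(1 − 952/37589·(0.978500+0.953000+0.922600))/(1+952/37589) = 1131/1250 ≈ 0.904800
step 5 [5y] zero: DF = P = 8911/10000 ≈ 0.891100
step 6 [6y] zero: DF = P = 8523/10000 ≈ 0.852300
step 7 [7y] swap r/1=1720/63303: DF=(1 − 1720/63303·(0.978500+0.953000+0.922600+0.904800+0.891100+0.852300))/(1+1720/63303) = 207/250 ≈ 0.828000

1 1 1957/2000
2 2 953/1000
3 3 4613/5000
4 4 1131/1250
5 5 8911/10000
6 6 8523/10000
7 7 207/250
f(5y,7y) = ((8911/10000)/(207/250) − 1)/(2) = 631/16560 ≈ 3.8104%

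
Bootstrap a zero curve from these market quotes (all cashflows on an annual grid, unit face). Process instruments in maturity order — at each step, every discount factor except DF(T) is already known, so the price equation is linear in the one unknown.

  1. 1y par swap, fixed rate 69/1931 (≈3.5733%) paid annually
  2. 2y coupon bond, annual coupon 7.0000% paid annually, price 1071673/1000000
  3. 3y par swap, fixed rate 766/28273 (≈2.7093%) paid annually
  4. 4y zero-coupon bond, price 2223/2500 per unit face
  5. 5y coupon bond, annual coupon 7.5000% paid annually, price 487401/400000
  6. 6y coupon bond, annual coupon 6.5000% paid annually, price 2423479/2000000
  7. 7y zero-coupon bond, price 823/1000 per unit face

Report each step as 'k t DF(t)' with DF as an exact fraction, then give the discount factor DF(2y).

step 1 [1y] swap r/1=69/1931: DF=(1 − 69/1931·(0))/(1+69/1931) = 1931/2000 ≈ 0.965500
step 2 [2y] bond c/1=7/100: DF=(1071673/1000000 − 7/100·(0.965500))/(1+7/100) = 1173/1250 ≈ 0.938400
step 3 [3y] swap r/1=766/28273: DF=(1 − 766/28273·(0.965500+0.938400))/(1+766/28273) = 4617/5000 ≈ 0.923400
step 4 [4y] zero: DF = P = 2223/2500 ≈ 0.889200
step 5 [5y] bond c/1=3/40: DF=(487401/400000 − 3/40·(0.965500+0.938400+0.923400+0.889200))/(1+3/40) = 4371/5000 ≈ 0.874200
step 6 [6y] bond c/1=13/200: DF=(2423479/2000000 − 13/200·(0.965500+0.938400+0.923400+0.889200+0.874200))/(1+13/200) = 536/625 ≈ 0.857600
step 7 [7y] zero: DF = P = 823/1000 ≈ 0.823000

1 1 1931/2000
2 2 1173/1250
3 3 4617/5000
4 4 2223/2500
5 5 4371/5000
6 6 536/625
7 7 823/1000
DF(2y) = 1173/1250 ≈ 0.938400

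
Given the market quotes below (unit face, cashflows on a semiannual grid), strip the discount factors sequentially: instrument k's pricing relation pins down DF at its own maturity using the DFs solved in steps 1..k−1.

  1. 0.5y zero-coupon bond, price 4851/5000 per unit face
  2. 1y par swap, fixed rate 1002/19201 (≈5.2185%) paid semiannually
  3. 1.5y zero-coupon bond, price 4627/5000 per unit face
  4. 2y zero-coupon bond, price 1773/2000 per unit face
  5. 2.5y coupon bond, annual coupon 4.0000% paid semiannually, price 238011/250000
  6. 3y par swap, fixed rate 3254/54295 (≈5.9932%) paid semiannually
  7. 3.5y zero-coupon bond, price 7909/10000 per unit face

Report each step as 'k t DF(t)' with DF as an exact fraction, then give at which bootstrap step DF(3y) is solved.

step 1 [0.5y] zero: DF = P = 4851/5000 ≈ 0.970200
step 2 [1y] swap r/2=501/19201: DF=(1 − 501/19201·(0.970200))/(1+501/19201) = 9499/10000 ≈ 0.949900
step 3 [1.5y] zero: DF = P = 4627/5000 ≈ 0.925400
step 4 [2y] zero: DF = P = 1773/2000 ≈ 0.886500
step 5 [2.5y] bond c/2=1/50: DF=(238011/250000 − 1/50·(0.970200+0.949900+0.925400+0.886500))/(1+1/50) = 4301/5000 ≈ 0.860200
step 6 [3y] swap r/2=1627/54295: DF=(1 − 1627/54295·(0.970200+0.949900+0.925400+0.886500+0.860200))/(1+1627/54295) = 8373/10000 ≈ 0.837300
step 7 [3.5y] zero: DF = P = 7909/10000 ≈ 0.790900

1 1/2 4851/5000
2 1 9499/10000
3 3/2 4627/5000
4 2 1773/2000
5 5/2 4301/5000
6 3 8373/10000
7 7/2 7909/10000
DF(3y) is solved at step 6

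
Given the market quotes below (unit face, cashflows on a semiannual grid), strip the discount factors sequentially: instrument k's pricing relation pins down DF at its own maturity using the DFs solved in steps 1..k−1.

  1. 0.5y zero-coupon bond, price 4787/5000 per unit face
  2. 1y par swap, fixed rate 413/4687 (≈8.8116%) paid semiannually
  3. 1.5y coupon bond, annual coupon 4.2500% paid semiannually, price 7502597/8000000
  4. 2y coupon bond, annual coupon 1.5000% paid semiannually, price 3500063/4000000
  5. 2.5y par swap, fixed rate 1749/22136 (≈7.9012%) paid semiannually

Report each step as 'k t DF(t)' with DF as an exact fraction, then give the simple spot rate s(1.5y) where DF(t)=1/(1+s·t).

1 1/2 4787/5000
2 1 4587/5000
3 3/2 8793/10000
4 2 106/125
5 5/2 8251/10000
s(1.5y) = (1/(8793/10000) − 1)/(3/2) = 2414/26379 ≈ 9.1512%

step 1 [0.5y] zero: DF = P = 4787/5000 ≈ 0.957400
step 2 [1y] swap r/2=413/9374: DF=(1 − 413/9374·(0.957400))/(1+413/9374) = 4587/5000 ≈ 0.917400
step 3 [1.5y] bond c/2=17/800: DF=(7502597/8000000 − 17/800·(0.957400+0.917400))/(1+17/800) = 8793/10000 ≈ 0.879300
step 4 [2y] bond c/2=3/400: DF=(3500063/4000000 − 3/400·(0.957400+0.917400+0.879300))/(1+3/400) = 106/125 ≈ 0.848000
step 5 [2.5y] swap r/2=1749/44272: DF=(1 − 1749/44272·(0.957400+0.917400+0.879300+0.848000))/(1+1749/44272) = 8251/10000 ≈ 0.825100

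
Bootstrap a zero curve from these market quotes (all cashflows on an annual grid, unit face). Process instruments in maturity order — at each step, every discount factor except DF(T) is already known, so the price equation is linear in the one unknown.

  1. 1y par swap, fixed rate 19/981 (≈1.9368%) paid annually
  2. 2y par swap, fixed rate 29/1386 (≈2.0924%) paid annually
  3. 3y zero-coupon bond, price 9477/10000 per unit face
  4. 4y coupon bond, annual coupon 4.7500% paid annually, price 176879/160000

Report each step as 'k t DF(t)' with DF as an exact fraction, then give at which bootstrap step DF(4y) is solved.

1 1 981/1000
2 2 4797/5000
3 3 9477/10000
4 4 2311/2500
DF(4y) is solved at step 4

step 1 [1y] swap r/1=19/981: DF=(1 − 19/981·(0))/(1+19/981) = 981/1000 ≈ 0.981000
step 2 [2y] swap r/1=29/1386: DF=(1 − 29/1386·(0.981000))/(1+29/1386) = 4797/5000 ≈ 0.959400
step 3 [3y] zero: DF = P = 9477/10000 ≈ 0.947700
step 4 [4y] bond c/1=19/400: DF=(176879/160000 − 19/400·(0.981000+0.959400+0.947700))/(1+19/400) = 2311/2500 ≈ 0.924400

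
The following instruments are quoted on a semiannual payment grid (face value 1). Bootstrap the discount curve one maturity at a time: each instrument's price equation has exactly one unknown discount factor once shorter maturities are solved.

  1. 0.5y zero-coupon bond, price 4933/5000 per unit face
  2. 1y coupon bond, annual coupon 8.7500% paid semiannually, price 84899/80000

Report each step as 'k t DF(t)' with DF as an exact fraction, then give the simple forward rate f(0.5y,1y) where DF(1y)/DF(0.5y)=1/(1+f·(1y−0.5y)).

1 1/2 4933/5000
2 1 4877/5000
f(0.5y,1y) = ((4933/5000)/(4877/5000) − 1)/(1/2) = 112/4877 ≈ 2.2965%

step 1 [0.5y] zero: DF = P = 4933/5000 ≈ 0.986600
step 2 [1y] bond c/2=7/160: DF=(84899/80000 − 7/160·(0.986600))/(1+7/160) = 4877/5000 ≈ 0.975400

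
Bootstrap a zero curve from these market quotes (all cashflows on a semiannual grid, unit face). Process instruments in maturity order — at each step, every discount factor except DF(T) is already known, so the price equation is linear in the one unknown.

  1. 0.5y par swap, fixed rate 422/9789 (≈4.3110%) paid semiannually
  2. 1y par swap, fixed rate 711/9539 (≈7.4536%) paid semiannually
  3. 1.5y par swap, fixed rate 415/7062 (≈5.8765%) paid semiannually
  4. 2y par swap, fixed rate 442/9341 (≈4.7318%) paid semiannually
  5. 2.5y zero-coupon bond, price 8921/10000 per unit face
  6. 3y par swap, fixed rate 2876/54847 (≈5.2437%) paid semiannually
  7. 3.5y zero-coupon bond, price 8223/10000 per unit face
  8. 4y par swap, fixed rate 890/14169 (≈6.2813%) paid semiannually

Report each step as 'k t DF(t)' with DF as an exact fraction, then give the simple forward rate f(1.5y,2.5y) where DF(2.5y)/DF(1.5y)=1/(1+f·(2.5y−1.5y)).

step 1 [0.5y] swap r/2=211/9789: DF=(1 − 211/9789·(0))/(1+211/9789) = 9789/10000 ≈ 0.978900
step 2 [1y] swap r/2=711/19078: DF=(1 − 711/19078·(0.978900))/(1+711/19078) = 9289/10000 ≈ 0.928900
step 3 [1.5y] swap r/2=415/14124: DF=(1 − 415/14124·(0.978900+0.928900))/(1+415/14124) = 917/1000 ≈ 0.917000
step 4 [2y] swap r/2=221/9341: DF=(1 − 221/9341·(0.978900+0.928900+0.917000))/(1+221/9341) = 2279/2500 ≈ 0.911600
step 5 [2.5y] zero: DF = P = 8921/10000 ≈ 0.892100
step 6 [3y] swap r/2=1438/54847: DF=(1 − 1438/54847·(0.978900+0.928900+0.917000+0.911600+0.892100))/(1+1438/54847) = 4281/5000 ≈ 0.856200
step 7 [3.5y] zero: DF = P = 8223/10000 ≈ 0.822300
step 8 [4y] swap r/2=445/14169: DF=(1 − 445/14169·(0.978900+0.928900+0.917000+0.911600+0.892100+0.856200+0.822300))/(1+445/14169) = 311/400 ≈ 0.777500

1 1/2 9789/10000
2 1 9289/10000
3 3/2 917/1000
4 2 2279/2500
5 5/2 8921/10000
6 3 4281/5000
7 7/2 8223/10000
8 4 311/400
f(1.5y,2.5y) = ((917/1000)/(8921/10000) − 1)/(1) = 249/8921 ≈ 2.7912%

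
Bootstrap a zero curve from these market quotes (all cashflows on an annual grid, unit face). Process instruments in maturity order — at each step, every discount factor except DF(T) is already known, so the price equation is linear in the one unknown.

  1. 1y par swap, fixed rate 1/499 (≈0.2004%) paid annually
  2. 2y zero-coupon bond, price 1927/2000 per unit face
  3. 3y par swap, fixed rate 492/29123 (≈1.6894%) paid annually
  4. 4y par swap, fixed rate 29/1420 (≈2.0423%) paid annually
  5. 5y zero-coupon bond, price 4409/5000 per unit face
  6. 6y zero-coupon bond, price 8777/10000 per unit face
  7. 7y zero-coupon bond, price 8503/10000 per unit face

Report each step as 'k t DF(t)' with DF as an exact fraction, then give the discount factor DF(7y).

1 1 499/500
2 2 1927/2000
3 3 2377/2500
4 4 9217/10000
5 5 4409/5000
6 6 8777/10000
7 7 8503/10000
DF(7y) = 8503/10000 ≈ 0.850300

step 1 [1y] swap r/1=1/499: DF=(1 − 1/499·(0))/(1+1/499) = 499/500 ≈ 0.998000
step 2 [2y] zero: DF = P = 1927/2000 ≈ 0.963500
step 3 [3y] swap r/1=492/29123: DF=(1 − 492/29123·(0.998000+0.963500))/(1+492/29123) = 2377/2500 ≈ 0.950800
step 4 [4y] swap r/1=29/1420: DF=(1 − 29/1420·(0.998000+0.963500+0.950800))/(1+29/1420) = 9217/10000 ≈ 0.921700
step 5 [5y] zero: DF = P = 4409/5000 ≈ 0.881800
step 6 [6y] zero: DF = P = 8777/10000 ≈ 0.877700
step 7 [7y] zero: DF = P = 8503/10000 ≈ 0.850300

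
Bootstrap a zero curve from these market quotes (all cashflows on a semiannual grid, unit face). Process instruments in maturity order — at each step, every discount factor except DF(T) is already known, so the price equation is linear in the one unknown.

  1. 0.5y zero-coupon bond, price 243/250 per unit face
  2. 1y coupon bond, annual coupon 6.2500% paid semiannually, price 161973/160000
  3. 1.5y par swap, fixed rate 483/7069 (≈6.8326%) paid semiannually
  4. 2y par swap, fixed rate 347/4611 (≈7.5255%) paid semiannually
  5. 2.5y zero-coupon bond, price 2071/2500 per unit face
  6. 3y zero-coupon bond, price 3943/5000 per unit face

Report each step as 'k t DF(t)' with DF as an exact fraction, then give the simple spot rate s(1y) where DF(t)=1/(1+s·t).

step 1 [0.5y] zero: DF = P = 243/250 ≈ 0.972000
step 2 [1y] bond c/2=1/32: DF=(161973/160000 − 1/32·(0.972000))/(1+1/32) = 4761/5000 ≈ 0.952200
step 3 [1.5y] swap r/2=483/14138: DF=(1 − 483/14138·(0.972000+0.952200))/(1+483/14138) = 4517/5000 ≈ 0.903400
step 4 [2y] swap r/2=347/9222: DF=(1 − 347/9222·(0.972000+0.952200+0.903400))/(1+347/9222) = 2153/2500 ≈ 0.861200
step 5 [2.5y] zero: DF = P = 2071/2500 ≈ 0.828400
step 6 [3y] zero: DF = P = 3943/5000 ≈ 0.788600

1 1/2 243/250
2 1 4761/5000
3 3/2 4517/5000
4 2 2153/2500
5 5/2 2071/2500
6 3 3943/5000
s(1y) = (1/(4761/5000) − 1)/(1) = 239/4761 ≈ 5.0200%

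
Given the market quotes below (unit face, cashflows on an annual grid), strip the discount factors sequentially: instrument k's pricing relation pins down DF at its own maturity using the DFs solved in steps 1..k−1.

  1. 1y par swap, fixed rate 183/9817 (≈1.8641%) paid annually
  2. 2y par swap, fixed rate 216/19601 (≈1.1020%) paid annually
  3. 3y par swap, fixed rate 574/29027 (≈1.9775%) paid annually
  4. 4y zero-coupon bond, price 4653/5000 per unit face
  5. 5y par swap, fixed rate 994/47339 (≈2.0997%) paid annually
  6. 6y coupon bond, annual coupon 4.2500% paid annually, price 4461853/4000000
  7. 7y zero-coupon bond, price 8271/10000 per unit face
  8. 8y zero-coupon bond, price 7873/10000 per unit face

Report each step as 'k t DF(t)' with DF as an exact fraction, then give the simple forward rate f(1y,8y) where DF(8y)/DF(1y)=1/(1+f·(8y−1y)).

1 1 9817/10000
2 2 1223/1250
3 3 4713/5000
4 4 4653/5000
5 5 4503/5000
6 6 877/1000
7 7 8271/10000
8 8 7873/10000
f(1y,8y) = ((9817/10000)/(7873/10000) − 1)/(7) = 1944/55111 ≈ 3.5274%

step 1 [1y] swap r/1=183/9817: DF=(1 − 183/9817·(0))/(1+183/9817) = 9817/10000 ≈ 0.981700
step 2 [2y] swap r/1=216/19601: DF=(1 − 216/19601·(0.981700))/(1+216/19601) = 1223/1250 ≈ 0.978400
step 3 [3y] swap r/1=574/29027: DF=(1 − 574/29027·(0.981700+0.978400))/(1+574/29027) = 4713/5000 ≈ 0.942600
step 4 [4y] zero: DF = P = 4653/5000 ≈ 0.930600
step 5 [5y] swap r/1=994/47339: DF=(1 − 994/47339·(0.981700+0.978400+0.942600+0.930600))/(1+994/47339) = 4503/5000 ≈ 0.900600
step 6 [6y] bond c/1=17/400: DF=(4461853/4000000 − 17/400·(0.981700+0.978400+0.942600+0.930600+0.900600))/(1+17/400) = 877/1000 ≈ 0.877000
step 7 [7y] zero: DF = P = 8271/10000 ≈ 0.827100
step 8 [8y] zero: DF = P = 7873/10000 ≈ 0.787300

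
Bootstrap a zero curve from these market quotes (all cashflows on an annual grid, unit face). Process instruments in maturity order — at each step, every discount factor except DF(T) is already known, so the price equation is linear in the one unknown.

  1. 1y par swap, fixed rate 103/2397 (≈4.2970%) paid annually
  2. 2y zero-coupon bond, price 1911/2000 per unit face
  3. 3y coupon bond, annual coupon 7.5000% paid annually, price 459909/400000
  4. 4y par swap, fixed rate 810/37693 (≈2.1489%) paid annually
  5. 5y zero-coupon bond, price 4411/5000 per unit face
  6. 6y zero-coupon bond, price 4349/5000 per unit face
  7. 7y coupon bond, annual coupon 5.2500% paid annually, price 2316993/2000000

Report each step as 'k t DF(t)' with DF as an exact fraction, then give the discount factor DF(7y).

1 1 2397/2500
2 2 1911/2000
3 3 117/125
4 4 919/1000
5 5 4411/5000
6 6 4349/5000
7 7 8253/10000
DF(7y) = 8253/10000 ≈ 0.825300

step 1 [1y] swap r/1=103/2397: DF=(1 − 103/2397·(0))/(1+103/2397) = 2397/2500 ≈ 0.958800
step 2 [2y] zero: DF = P = 1911/2000 ≈ 0.955500
step 3 [3y] bond c/1=3/40: DF=(459909/400000 − 3/40·(0.958800+0.955500))/(1+3/40) = 117/125 ≈ 0.936000
step 4 [4y] swap r/1=810/37693: DF=(1 − 810/37693·(0.958800+0.955500+0.936000))/(1+810/37693) = 919/1000 ≈ 0.919000
step 5 [5y] zero: DF = P = 4411/5000 ≈ 0.882200
step 6 [6y] zero: DF = P = 4349/5000 ≈ 0.869800
step 7 [7y] bond c/1=21/400: DF=(2316993/2000000 − 21/400·(0.958800+0.955500+0.936000+0.919000+0.882200+0.869800))/(1+21/400) = 8253/10000 ≈ 0.825300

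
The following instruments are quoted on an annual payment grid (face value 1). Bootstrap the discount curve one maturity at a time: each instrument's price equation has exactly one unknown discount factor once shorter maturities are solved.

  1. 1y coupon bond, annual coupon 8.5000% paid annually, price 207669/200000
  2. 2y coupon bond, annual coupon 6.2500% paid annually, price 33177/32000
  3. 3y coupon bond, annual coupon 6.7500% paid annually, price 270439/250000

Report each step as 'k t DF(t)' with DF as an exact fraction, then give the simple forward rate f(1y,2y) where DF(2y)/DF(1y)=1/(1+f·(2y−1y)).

step 1 [1y] bond c/1=17/200: DF=(207669/200000 − 17/200·(0))/(1+17/200) = 957/1000 ≈ 0.957000
step 2 [2y] bond c/1=1/16: DF=(33177/32000 − 1/16·(0.957000))/(1+1/16) = 1839/2000 ≈ 0.919500
step 3 [3y] bond c/1=27/400: DF=(270439/250000 − 27/400·(0.957000+0.919500))/(1+27/400) = 8947/10000 ≈ 0.894700

1 1 957/1000
2 2 1839/2000
3 3 8947/10000
f(1y,2y) = ((957/1000)/(1839/2000) − 1)/(1) = 25/613 ≈ 4.0783%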